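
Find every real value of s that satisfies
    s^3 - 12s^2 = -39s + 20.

s = 0.6277 or s = 5 or s = 6.3723

Rearrange: s^3 - 12s^2 + 39s - 20 = 0.
Possible rational roots are divisors of -20. Testing s = 5 gives 0, so (s - 5) is a factor.
Divide: s^3 - 12s^2 + 39s - 20 = (s - 5)(s^2 - 7s + 4).
Apply the quadratic formula to s^2 - 7s + 4 = 0: s = (7 +/- sqrt(33))/2, i.e. s ~= 6.3723 or s ~= 0.6277.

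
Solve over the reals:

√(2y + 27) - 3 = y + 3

Isolate the radical: √(2y + 27) = y + 6.
Square both sides: 2y + 27 = (y + 6)².
Expand and rearrange: y² + 10y + 9 = 0.
Solving gives y = -1 or y = -9.
Check each candidate in the original equation:
  y = -1: √(25) = 5, while y + 6 = 5 — valid.
  y = -9: √(9) = 3, while y + 6 = -3 — extraneous.

y = -1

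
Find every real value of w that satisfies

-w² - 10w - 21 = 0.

Factor: -1(w + 7)(w + 3) = 0.
So w = -7 or w = -3.

w = -7 or w = -3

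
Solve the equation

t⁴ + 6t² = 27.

t = -1.7321 or t = 1.7321

Let u = t². The equation becomes u² + 6u - 27 = 0.
Factor: (u - 3)(u + 9) = 0, so u = 3 or u = -9.
t² = 3 gives t = ±√(3) ≈ ±1.7321.
t² = -9 < 0 has no real solution.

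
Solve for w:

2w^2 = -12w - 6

Rearrange to standard form: 2w^2 + 12w + 6 = 0.
Discriminant: (12)^2 - 4*2*6 = 96.
Quadratic formula: w = (-12 +/- sqrt(96)) / 4.
So w = -3 + sqrt(6) ~= -0.5505 or w = -3 - sqrt(6) ~= -5.4495.

w = -5.4495 or w = -0.5505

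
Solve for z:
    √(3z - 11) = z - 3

Square both sides: 3z - 11 = (z - 3)².
Expand and rearrange: z² - 9z + 20 = 0.
Solving gives z = 5 or z = 4.
Check each candidate in the original equation:
  z = 5: √(4) = 2, while z - 3 = 2 — valid.
  z = 4: √(1) = 1, while z - 3 = 1 — valid.

z = 4 or z = 5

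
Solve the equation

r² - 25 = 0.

Factor: (r - 5)(r + 5) = 0.
So r = 5 or r = -5.

r = -5 or r = 5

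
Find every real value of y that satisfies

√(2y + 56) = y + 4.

y = 4

Square both sides: 2y + 56 = (y + 4)².
Expand and rearrange: y² + 6y - 40 = 0.
Solving gives y = 4 or y = -10.
Check each candidate in the original equation:
  y = 4: √(64) = 8, while y + 4 = 8 — valid.
  y = -10: √(36) = 6, while y + 4 = -6 — extraneous.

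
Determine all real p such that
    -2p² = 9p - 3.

p = -4.8117 or p = 0.3117

Rearrange to standard form: -2p² - 9p + 3 = 0.
Discriminant: (-9)² − 4·(-2)·3 = 105.
Quadratic formula: p = (9 ± √105) / (-4).
So p = -√(105)/4 - 9/4 ≈ -4.8117 or p = -9/4 + √(105)/4 ≈ 0.3117.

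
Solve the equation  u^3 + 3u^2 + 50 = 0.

u = -5

Possible rational roots are divisors of 50. Testing u = -5 gives 0, so (u + 5) is a factor.
Divide: u^3 + 3u^2 + 50 = (u + 5)(u^2 - 2u + 10).
The quadratic u^2 - 2u + 10 has discriminant -36 < 0, so no further real roots.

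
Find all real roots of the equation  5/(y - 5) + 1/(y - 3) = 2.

Multiply both sides by (y - 5)(y - 3):
5(y - 3) + (y - 5) = 2(y - 5)(y - 3).
Expand and collect terms: 2y² - 22y + 50 = 0.
By the quadratic formula, y = (22 ± √84) / 4, so y ≈ 7.7913 or y ≈ 3.2087.
Neither value makes a denominator zero (y ≠ 5, y ≠ 3), so both are valid.

y = 3.2087 or y = 7.7913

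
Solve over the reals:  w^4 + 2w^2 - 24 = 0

w = -2 or w = 2

Let u = w^2. The equation becomes u^2 + 2u - 24 = 0.
Factor: (u + 6)(u - 4) = 0, so u = -6 or u = 4.
w^2 = -6 < 0 has no real solution.
w^2 = 4 gives w = +/-2.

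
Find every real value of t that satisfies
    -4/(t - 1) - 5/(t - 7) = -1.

t = 2.8211 or t = 14.1789

Multiply both sides by (t - 1)(t - 7):
-4(t - 7) - 5(t - 1) = -(t - 1)(t - 7).
Expand and collect terms: -t^2 + 17t - 40 = 0.
By the quadratic formula, t = (-17 +/- sqrt(129)) / -2, so t ~= 2.8211 or t ~= 14.1789.
Neither value makes a denominator zero (t != 1, t != 7), so both are valid.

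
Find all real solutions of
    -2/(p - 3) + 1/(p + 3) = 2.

Multiply both sides by (p - 3)(p + 3):
-2(p + 3) + (p - 3) = 2(p - 3)(p + 3).
Expand and collect terms: 2p² + p - 9 = 0.
By the quadratic formula, p = (-1 ± √73) / 4, so p ≈ 1.886 or p ≈ -2.386.
Neither value makes a denominator zero (p ≠ 3, p ≠ -3), so both are valid.

p = -2.386 or p = 1.886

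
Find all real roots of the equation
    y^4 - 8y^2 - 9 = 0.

y = -3 or y = 3

Let u = y^2. The equation becomes u^2 - 8u - 9 = 0.
Factor: (u + 1)(u - 9) = 0, so u = -1 or u = 9.
y^2 = -1 < 0 has no real solution.
y^2 = 9 gives y = +/-3.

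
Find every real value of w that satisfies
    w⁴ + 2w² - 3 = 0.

Let u = w². The equation becomes u² + 2u - 3 = 0.
Factor: (u - 1)(u + 3) = 0, so u = 1 or u = -3.
w² = 1 gives w = ±1.
w² = -3 < 0 has no real solution.

w = -1 or w = 1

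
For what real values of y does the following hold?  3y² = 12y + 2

y = -0.1602 or y = 4.1602

Rearrange to standard form: 3y² - 12y - 2 = 0.
Discriminant: (-12)² − 4·3·(-2) = 168.
Quadratic formula: y = (12 ± √168) / 6.
So y = 2 + √(42)/3 ≈ 4.1602 or y = 2 - √(42)/3 ≈ -0.1602.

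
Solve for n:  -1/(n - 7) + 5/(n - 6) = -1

Multiply both sides by (n - 7)(n - 6):
-(n - 6) + 5(n - 7) = -(n - 7)(n - 6).
Expand and collect terms: -n^2 + 9n - 13 = 0.
By the quadratic formula, n = (-9 +/- sqrt(29)) / -2, so n ~= 1.8074 or n ~= 7.1926.
Neither value makes a denominator zero (n != 7, n != 6), so both are valid.

n = 1.8074 or n = 7.1926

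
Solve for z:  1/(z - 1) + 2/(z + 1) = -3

z = -1.7583 or z = 0.7583

Multiply both sides by (z - 1)(z + 1):
(z + 1) + 2(z - 1) = -3(z - 1)(z + 1).
Expand and collect terms: -3z^2 - 3z + 4 = 0.
By the quadratic formula, z = (3 +/- sqrt(57)) / -6, so z ~= -1.7583 or z ~= 0.7583.
Neither value makes a denominator zero (z != 1, z != -1), so both are valid.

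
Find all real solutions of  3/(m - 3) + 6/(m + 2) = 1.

m = 0.6411 or m = 9.3589

Multiply both sides by (m - 3)(m + 2):
3(m + 2) + 6(m - 3) = (m - 3)(m + 2).
Expand and collect terms: m² - 10m + 6 = 0.
By the quadratic formula, m = (10 ± √76) / 2, so m ≈ 9.3589 or m ≈ 0.6411.
Neither value makes a denominator zero (m ≠ 3, m ≠ -2), so both are valid.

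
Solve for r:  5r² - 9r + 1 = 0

r = 0.119 or r = 1.681

Discriminant: (-9)² − 4·5·1 = 61.
Quadratic formula: r = (9 ± √61) / 10.
So r = √(61)/10 + 9/10 ≈ 1.681 or r = 9/10 - √(61)/10 ≈ 0.119.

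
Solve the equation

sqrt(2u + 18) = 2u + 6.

u = -1

Square both sides: 2u + 18 = (2u + 6)^2.
Expand and rearrange: 4u^2 + 22u + 18 = 0.
Solving gives u = -1 or u = -4.5.
Check each candidate in the original equation:
  u = -1: sqrt(16) = 4, while 2u + 6 = 4 — valid.
  u = -4.5: sqrt(9) = 3, while 2u + 6 = -3 — extraneous.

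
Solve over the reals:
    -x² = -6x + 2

Rearrange to standard form: -x² + 6x - 2 = 0.
Discriminant: (6)² − 4·(-1)·(-2) = 28.
Quadratic formula: x = (-6 ± √28) / (-2).
So x = 3 - √(7) ≈ 0.3542 or x = √(7) + 3 ≈ 5.6458.

x = 0.3542 or x = 5.6458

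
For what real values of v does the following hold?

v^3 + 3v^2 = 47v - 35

v = -8.7958 or v = 0.7958 or v = 5

Rearrange: v^3 + 3v^2 - 47v + 35 = 0.
Possible rational roots are divisors of 35. Testing v = 5 gives 0, so (v - 5) is a factor.
Divide: v^3 + 3v^2 - 47v + 35 = (v - 5)(v^2 + 8v - 7).
Apply the quadratic formula to v^2 + 8v - 7 = 0: v = (-8 +/- sqrt(92))/2, i.e. v ~= 0.7958 or v ~= -8.7958.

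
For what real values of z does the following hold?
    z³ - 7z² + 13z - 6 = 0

z = 0.6972 or z = 2 or z = 4.3028

Possible rational roots are divisors of -6. Testing z = 2 gives 0, so (z - 2) is a factor.
Divide: z³ - 7z² + 13z - 6 = (z - 2)(z² - 5z + 3).
Apply the quadratic formula to z² - 5z + 3 = 0: z = (5 ± √13)/2, i.e. z ≈ 4.3028 or z ≈ 0.6972.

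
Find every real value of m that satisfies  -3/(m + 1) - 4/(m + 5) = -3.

Multiply both sides by (m + 1)(m + 5):
-3(m + 5) - 4(m + 1) = -3(m + 1)(m + 5).
Expand and collect terms: -3m² - 11m + 4 = 0.
Factor or apply the quadratic formula: m = -4 or m = 0.3333.
Neither value makes a denominator zero (m ≠ -1, m ≠ -5), so both are valid.

m = -4 or m = 0.3333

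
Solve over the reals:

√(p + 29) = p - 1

Square both sides: p + 29 = (p - 1)².
Expand and rearrange: p² - 3p - 28 = 0.
Solving gives p = 7 or p = -4.
Check each candidate in the original equation:
  p = 7: √(36) = 6, while p - 1 = 6 — valid.
  p = -4: √(25) = 5, while p - 1 = -5 — extraneous.

p = 7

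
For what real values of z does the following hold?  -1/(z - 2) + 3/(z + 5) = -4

z = -5.7265 or z = 2.2265

Multiply both sides by (z - 2)(z + 5):
-(z + 5) + 3(z - 2) = -4(z - 2)(z + 5).
Expand and collect terms: -4z^2 - 14z + 51 = 0.
By the quadratic formula, z = (14 +/- sqrt(1012)) / -8, so z ~= -5.7265 or z ~= 2.2265.
Neither value makes a denominator zero (z != 2, z != -5), so both are valid.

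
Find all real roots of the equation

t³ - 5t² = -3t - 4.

Rearrange: t³ - 5t² + 3t + 4 = 0.
Possible rational roots are divisors of 4. Testing t = 4 gives 0, so (t - 4) is a factor.
Divide: t³ - 5t² + 3t + 4 = (t - 4)(t² - t - 1).
Apply the quadratic formula to t² - t - 1 = 0: t = (1 ± √5)/2, i.e. t ≈ 1.618 or t ≈ -0.618.

t = -0.618 or t = 1.618 or t = 4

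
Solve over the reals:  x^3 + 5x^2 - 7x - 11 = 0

Possible rational roots are divisors of -11. Testing x = -1 gives 0, so (x + 1) is a factor.
Divide: x^3 + 5x^2 - 7x - 11 = (x + 1)(x^2 + 4x - 11).
Apply the quadratic formula to x^2 + 4x - 11 = 0: x = (-4 +/- sqrt(60))/2, i.e. x ~= 1.873 or x ~= -5.873.

x = -5.873 or x = -1 or x = 1.873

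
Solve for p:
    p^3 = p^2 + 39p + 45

Rearrange: p^3 - p^2 - 39p - 45 = 0.
Possible rational roots are divisors of -45. Testing p = -5 gives 0, so (p + 5) is a factor.
Divide: p^3 - p^2 - 39p - 45 = (p + 5)(p^2 - 6p - 9).
Apply the quadratic formula to p^2 - 6p - 9 = 0: p = (6 +/- sqrt(72))/2, i.e. p ~= 7.2426 or p ~= -1.2426.

p = -5 or p = -1.2426 or p = 7.2426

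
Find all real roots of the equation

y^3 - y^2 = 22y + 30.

y = -3 or y = -1.7417 or y = 5.7417

Rearrange: y^3 - y^2 - 22y - 30 = 0.
Possible rational roots are divisors of -30. Testing y = -3 gives 0, so (y + 3) is a factor.
Divide: y^3 - y^2 - 22y - 30 = (y + 3)(y^2 - 4y - 10).
Apply the quadratic formula to y^2 - 4y - 10 = 0: y = (4 +/- sqrt(56))/2, i.e. y ~= 5.7417 or y ~= -1.7417.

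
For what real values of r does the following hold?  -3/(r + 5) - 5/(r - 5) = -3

Multiply both sides by (r + 5)(r - 5):
-3(r - 5) - 5(r + 5) = -3(r + 5)(r - 5).
Expand and collect terms: -3r² + 8r + 85 = 0.
By the quadratic formula, r = (-8 ± √1084) / -6, so r ≈ -4.154 or r ≈ 6.8207.
Neither value makes a denominator zero (r ≠ -5, r ≠ 5), so both are valid.

r = -4.154 or r = 6.8207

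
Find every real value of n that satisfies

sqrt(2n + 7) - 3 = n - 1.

Isolate the radical: sqrt(2n + 7) = n + 2.
Square both sides: 2n + 7 = (n + 2)^2.
Expand and rearrange: n^2 + 2n - 3 = 0.
Solving gives n = 1 or n = -3.
Check each candidate in the original equation:
  n = 1: sqrt(9) = 3, while n + 2 = 3 — valid.
  n = -3: sqrt(1) = 1, while n + 2 = -1 — extraneous.

n = 1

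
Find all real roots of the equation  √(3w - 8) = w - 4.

Square both sides: 3w - 8 = (w - 4)².
Expand and rearrange: w² - 11w + 24 = 0.
Solving gives w = 8 or w = 3.
Check each candidate in the original equation:
  w = 8: √(16) = 4, while w - 4 = 4 — valid.
  w = 3: √(1) = 1, while w - 4 = -1 — extraneous.

w = 8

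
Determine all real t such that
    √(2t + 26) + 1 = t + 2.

Isolate the radical: √(2t + 26) = t + 1.
Square both sides: 2t + 26 = (t + 1)².
Expand and rearrange: t² - 25 = 0.
Solving gives t = 5 or t = -5.
Check each candidate in the original equation:
  t = 5: √(36) = 6, while t + 1 = 6 — valid.
  t = -5: √(16) = 4, while t + 1 = -4 — extraneous.

t = 5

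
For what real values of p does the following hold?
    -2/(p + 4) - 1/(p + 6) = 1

p = -8 or p = -5

Multiply both sides by (p + 4)(p + 6):
-2(p + 6) - (p + 4) = (p + 4)(p + 6).
Expand and collect terms: p² + 13p + 40 = 0.
Factor or apply the quadratic formula: p = -5 or p = -8.
Neither value makes a denominator zero (p ≠ -4, p ≠ -6), so both are valid.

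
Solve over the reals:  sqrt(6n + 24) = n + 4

Square both sides: 6n + 24 = (n + 4)^2.
Expand and rearrange: n^2 + 2n - 8 = 0.
Solving gives n = 2 or n = -4.
Check each candidate in the original equation:
  n = 2: sqrt(36) = 6, while n + 4 = 6 — valid.
  n = -4: sqrt(0) = 0, while n + 4 = 0 — valid.

n = -4 or n = 2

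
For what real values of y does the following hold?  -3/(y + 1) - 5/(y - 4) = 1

Multiply both sides by (y + 1)(y - 4):
-3(y - 4) - 5(y + 1) = (y + 1)(y - 4).
Expand and collect terms: y^2 + 5y - 11 = 0.
By the quadratic formula, y = (-5 +/- sqrt(69)) / 2, so y ~= 1.6533 or y ~= -6.6533.
Neither value makes a denominator zero (y != -1, y != 4), so both are valid.

y = -6.6533 or y = 1.6533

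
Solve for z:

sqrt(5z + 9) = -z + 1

Square both sides: 5z + 9 = (-z + 1)^2.
Expand and rearrange: z^2 - 7z - 8 = 0.
Solving gives z = 8 or z = -1.
Check each candidate in the original equation:
  z = 8: sqrt(49) = 7, while -z + 1 = -7 — extraneous.
  z = -1: sqrt(4) = 2, while -z + 1 = 2 — valid.

z = -1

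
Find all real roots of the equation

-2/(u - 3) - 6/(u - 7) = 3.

Multiply both sides by (u - 3)(u - 7):
-2(u - 7) - 6(u - 3) = 3(u - 3)(u - 7).
Expand and collect terms: 3u² - 22u + 31 = 0.
By the quadratic formula, u = (22 ± √112) / 6, so u ≈ 5.4305 or u ≈ 1.9028.
Neither value makes a denominator zero (u ≠ 3, u ≠ 7), so both are valid.

u = 1.9028 or u = 5.4305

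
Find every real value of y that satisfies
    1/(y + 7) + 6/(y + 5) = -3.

Multiply both sides by (y + 7)(y + 5):
(y + 5) + 6(y + 7) = -3(y + 7)(y + 5).
Expand and collect terms: -3y² - 43y - 152 = 0.
Factor or apply the quadratic formula: y = -8 or y = -6.3333.
Neither value makes a denominator zero (y ≠ -7, y ≠ -5), so both are valid.

y = -8 or y = -6.3333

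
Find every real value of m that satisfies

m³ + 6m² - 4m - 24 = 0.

m = -6 or m = -2 or m = 2

Possible rational roots are divisors of -24. Testing m = -2 gives 0, so (m + 2) is a factor.
Divide: m³ + 6m² - 4m - 24 = (m + 2)(m² + 4m - 12).
Factor the quadratic: m = 2 or m = -6.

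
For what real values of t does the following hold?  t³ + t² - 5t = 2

Rearrange: t³ + t² - 5t - 2 = 0.
Possible rational roots are divisors of -2. Testing t = 2 gives 0, so (t - 2) is a factor.
Divide: t³ + t² - 5t - 2 = (t - 2)(t² + 3t + 1).
Apply the quadratic formula to t² + 3t + 1 = 0: t = (-3 ± √5)/2, i.e. t ≈ -0.382 or t ≈ -2.618.

t = -2.618 or t = -0.382 or t = 2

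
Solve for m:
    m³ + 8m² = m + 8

Rearrange: m³ + 8m² - m - 8 = 0.
Possible rational roots are divisors of -8. Testing m = -1 gives 0, so (m + 1) is a factor.
Divide: m³ + 8m² - m - 8 = (m + 1)(m² + 7m - 8).
Factor the quadratic: m = 1 or m = -8.

m = -8 or m = -1 or m = 1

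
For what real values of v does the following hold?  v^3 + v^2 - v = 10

v = 2

Rearrange: v^3 + v^2 - v - 10 = 0.
Possible rational roots are divisors of -10. Testing v = 2 gives 0, so (v - 2) is a factor.
Divide: v^3 + v^2 - v - 10 = (v - 2)(v^2 + 3v + 5).
The quadratic v^2 + 3v + 5 has discriminant -11 < 0, so no further real roots.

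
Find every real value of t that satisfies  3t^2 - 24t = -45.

Bring every term to one side: 3t^2 - 24t + 45 = 0.
Factor: 3(t - 3)(t - 5) = 0.
So t = 3 or t = 5.

t = 3 or t = 5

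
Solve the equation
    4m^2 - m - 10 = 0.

m = -1.4611 or m = 1.7111

Discriminant: (-1)^2 - 4*4*(-10) = 161.
Quadratic formula: m = (1 +/- sqrt(161)) / 8.
So m = 1/8 + sqrt(161)/8 ~= 1.7111 or m = 1/8 - sqrt(161)/8 ~= -1.4611.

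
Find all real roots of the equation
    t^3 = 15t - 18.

t = -4.3723 or t = 1.3723 or t = 3

Rearrange: t^3 - 15t + 18 = 0.
Possible rational roots are divisors of 18. Testing t = 3 gives 0, so (t - 3) is a factor.
Divide: t^3 - 15t + 18 = (t - 3)(t^2 + 3t - 6).
Apply the quadratic formula to t^2 + 3t - 6 = 0: t = (-3 +/- sqrt(33))/2, i.e. t ~= 1.3723 or t ~= -4.3723.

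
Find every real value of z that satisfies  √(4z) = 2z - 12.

z = 9

Square both sides: 4z = (2z - 12)².
Expand and rearrange: 4z² - 52z + 144 = 0.
Solving gives z = 9 or z = 4.
Check each candidate in the original equation:
  z = 9: √(36) = 6, while 2z - 12 = 6 — valid.
  z = 4: √(16) = 4, while 2z - 12 = -4 — extraneous.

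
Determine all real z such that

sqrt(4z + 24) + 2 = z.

Isolate the radical: sqrt(4z + 24) = z - 2.
Square both sides: 4z + 24 = (z - 2)^2.
Expand and rearrange: z^2 - 8z - 20 = 0.
Solving gives z = 10 or z = -2.
Check each candidate in the original equation:
  z = 10: sqrt(64) = 8, while z - 2 = 8 — valid.
  z = -2: sqrt(16) = 4, while z - 2 = -4 — extraneous.

z = 10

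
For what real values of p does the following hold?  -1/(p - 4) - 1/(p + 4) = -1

Multiply both sides by (p - 4)(p + 4):
-(p + 4) - (p - 4) = -(p - 4)(p + 4).
Expand and collect terms: -p^2 + 2p + 16 = 0.
By the quadratic formula, p = (-2 +/- sqrt(68)) / -2, so p ~= -3.1231 or p ~= 5.1231.
Neither value makes a denominator zero (p != 4, p != -4), so both are valid.

p = -3.1231 or p = 5.1231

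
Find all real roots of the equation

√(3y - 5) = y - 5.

y = 10

Square both sides: 3y - 5 = (y - 5)².
Expand and rearrange: y² - 13y + 30 = 0.
Solving gives y = 10 or y = 3.
Check each candidate in the original equation:
  y = 10: √(25) = 5, while y - 5 = 5 — valid.
  y = 3: √(4) = 2, while y - 5 = -2 — extraneous.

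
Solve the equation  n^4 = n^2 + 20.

Let u = n^2. The equation becomes u^2 - u - 20 = 0.
Factor: (u - 5)(u + 4) = 0, so u = 5 or u = -4.
n^2 = 5 gives n = +/-sqrt(5) ~= +/-2.2361.
n^2 = -4 < 0 has no real solution.

n = -2.2361 or n = 2.2361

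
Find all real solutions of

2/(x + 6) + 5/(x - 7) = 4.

x = -5.5453 or x = 8.2953

Multiply both sides by (x + 6)(x - 7):
2(x - 7) + 5(x + 6) = 4(x + 6)(x - 7).
Expand and collect terms: 4x^2 - 11x - 184 = 0.
By the quadratic formula, x = (11 +/- sqrt(3065)) / 8, so x ~= 8.2953 or x ~= -5.5453.
Neither value makes a denominator zero (x != -6, x != 7), so both are valid.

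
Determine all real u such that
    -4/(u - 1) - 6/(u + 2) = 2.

Multiply both sides by (u - 1)(u + 2):
-4(u + 2) - 6(u - 1) = 2(u - 1)(u + 2).
Expand and collect terms: 2u² + 12u - 2 = 0.
By the quadratic formula, u = (-12 ± √160) / 4, so u ≈ 0.1623 or u ≈ -6.1623.
Neither value makes a denominator zero (u ≠ 1, u ≠ -2), so both are valid.

u = -6.1623 or u = 0.1623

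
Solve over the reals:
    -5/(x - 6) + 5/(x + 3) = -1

Multiply both sides by (x - 6)(x + 3):
-5(x + 3) + 5(x - 6) = -(x - 6)(x + 3).
Expand and collect terms: -x² + 3x + 63 = 0.
By the quadratic formula, x = (-3 ± √261) / -2, so x ≈ -6.5777 or x ≈ 9.5777.
Neither value makes a denominator zero (x ≠ 6, x ≠ -3), so both are valid.

x = -6.5777 or x = 9.5777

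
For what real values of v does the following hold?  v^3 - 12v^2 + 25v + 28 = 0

Possible rational roots are divisors of 28. Testing v = 4 gives 0, so (v - 4) is a factor.
Divide: v^3 - 12v^2 + 25v + 28 = (v - 4)(v^2 - 8v - 7).
Apply the quadratic formula to v^2 - 8v - 7 = 0: v = (8 +/- sqrt(92))/2, i.e. v ~= 8.7958 or v ~= -0.7958.

v = -0.7958 or v = 4 or v = 8.7958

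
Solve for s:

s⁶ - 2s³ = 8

Let u = s³. The equation becomes u² - 2u - 8 = 0.
Factor: (u + 2)(u - 4) = 0, so u = -2 or u = 4.
s³ = -2 gives s = -∛(2) ≈ -1.2599.
s³ = 4 gives s = ∛(4) ≈ 1.5874.

s = -1.2599 or s = 1.5874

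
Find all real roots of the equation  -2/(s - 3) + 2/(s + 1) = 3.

Multiply both sides by (s - 3)(s + 1):
-2(s + 1) + 2(s - 3) = 3(s - 3)(s + 1).
Expand and collect terms: 3s^2 - 6s - 1 = 0.
By the quadratic formula, s = (6 +/- sqrt(48)) / 6, so s ~= 2.1547 or s ~= -0.1547.
Neither value makes a denominator zero (s != 3, s != -1), so both are valid.

s = -0.1547 or s = 2.1547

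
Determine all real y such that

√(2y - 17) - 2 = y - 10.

Isolate the radical: √(2y - 17) = y - 8.
Square both sides: 2y - 17 = (y - 8)².
Expand and rearrange: y² - 18y + 81 = 0.
This gives the repeated root y = 9.
Check in the original equation:
  y = 9: √(1) = 1, while y - 8 = 1 — valid.

y = 9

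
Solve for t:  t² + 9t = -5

Rearrange to standard form: t² + 9t + 5 = 0.
Discriminant: (9)² − 4·1·5 = 61.
Quadratic formula: t = (-9 ± √61) / 2.
So t = -9/2 + √(61)/2 ≈ -0.5949 or t = -9/2 - √(61)/2 ≈ -8.4051.

t = -8.4051 or t = -0.5949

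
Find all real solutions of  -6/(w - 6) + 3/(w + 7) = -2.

w = -8.239 or w = 8.739

Multiply both sides by (w - 6)(w + 7):
-6(w + 7) + 3(w - 6) = -2(w - 6)(w + 7).
Expand and collect terms: -2w² + w + 144 = 0.
By the quadratic formula, w = (-1 ± √1153) / -4, so w ≈ -8.239 or w ≈ 8.739.
Neither value makes a denominator zero (w ≠ 6, w ≠ -7), so both are valid.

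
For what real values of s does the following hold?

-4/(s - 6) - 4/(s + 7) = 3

s = -8.4687 or s = 4.802

Multiply both sides by (s - 6)(s + 7):
-4(s + 7) - 4(s - 6) = 3(s - 6)(s + 7).
Expand and collect terms: 3s² + 11s - 122 = 0.
By the quadratic formula, s = (-11 ± √1585) / 6, so s ≈ 4.802 or s ≈ -8.4687.
Neither value makes a denominator zero (s ≠ 6, s ≠ -7), so both are valid.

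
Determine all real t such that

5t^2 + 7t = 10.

t = -2.278 or t = 0.878

Rearrange to standard form: 5t^2 + 7t - 10 = 0.
Discriminant: (7)^2 - 4*5*(-10) = 249.
Quadratic formula: t = (-7 +/- sqrt(249)) / 10.
So t = -7/10 + sqrt(249)/10 ~= 0.878 or t = -sqrt(249)/10 - 7/10 ~= -2.278.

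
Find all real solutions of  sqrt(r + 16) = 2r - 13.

r = 9

Square both sides: r + 16 = (2r - 13)^2.
Expand and rearrange: 4r^2 - 53r + 153 = 0.
Solving gives r = 9 or r = 4.25.
Check each candidate in the original equation:
  r = 9: sqrt(25) = 5, while 2r - 13 = 5 — valid.
  r = 4.25: sqrt(20.25) = 4.5, while 2r - 13 = -4.5 — extraneous.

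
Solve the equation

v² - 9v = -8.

Bring every term to one side: v² - 9v + 8 = 0.
Factor: (v - 8)(v - 1) = 0.
So v = 8 or v = 1.

v = 1 or v = 8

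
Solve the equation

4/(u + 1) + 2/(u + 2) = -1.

u = -7.3723 or u = -1.6277

Multiply both sides by (u + 1)(u + 2):
4(u + 2) + 2(u + 1) = -(u + 1)(u + 2).
Expand and collect terms: -u² - 9u - 12 = 0.
By the quadratic formula, u = (9 ± √33) / -2, so u ≈ -7.3723 or u ≈ -1.6277.
Neither value makes a denominator zero (u ≠ -1, u ≠ -2), so both are valid.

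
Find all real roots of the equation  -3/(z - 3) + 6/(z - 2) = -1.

Multiply both sides by (z - 3)(z - 2):
-3(z - 2) + 6(z - 3) = -(z - 3)(z - 2).
Expand and collect terms: -z² + 2z + 6 = 0.
By the quadratic formula, z = (-2 ± √28) / -2, so z ≈ -1.6458 or z ≈ 3.6458.
Neither value makes a denominator zero (z ≠ 3, z ≠ 2), so both are valid.

z = -1.6458 or z = 3.6458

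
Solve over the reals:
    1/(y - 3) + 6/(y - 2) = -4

y = 0.3441 or y = 2.9059

Multiply both sides by (y - 3)(y - 2):
(y - 2) + 6(y - 3) = -4(y - 3)(y - 2).
Expand and collect terms: -4y² + 13y - 4 = 0.
By the quadratic formula, y = (-13 ± √105) / -8, so y ≈ 0.3441 or y ≈ 2.9059.
Neither value makes a denominator zero (y ≠ 3, y ≠ 2), so both are valid.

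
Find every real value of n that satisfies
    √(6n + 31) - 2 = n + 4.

Isolate the radical: √(6n + 31) = n + 6.
Square both sides: 6n + 31 = (n + 6)².
Expand and rearrange: n² + 6n + 5 = 0.
Solving gives n = -1 or n = -5.
Check each candidate in the original equation:
  n = -1: √(25) = 5, while n + 6 = 5 — valid.
  n = -5: √(1) = 1, while n + 6 = 1 — valid.

n = -5 or n = -1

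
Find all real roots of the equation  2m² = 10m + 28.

m = -2 or m = 7

Bring every term to one side: 2m² - 10m - 28 = 0.
Factor: 2(m - 7)(m + 2) = 0.
So m = 7 or m = -2.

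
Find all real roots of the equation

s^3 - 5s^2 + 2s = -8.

s = -1 or s = 2 or s = 4

Rearrange: s^3 - 5s^2 + 2s + 8 = 0.
Possible rational roots are divisors of 8. Testing s = -1 gives 0, so (s + 1) is a factor.
Divide: s^3 - 5s^2 + 2s + 8 = (s + 1)(s^2 - 6s + 8).
Factor the quadratic: s = 4 or s = 2.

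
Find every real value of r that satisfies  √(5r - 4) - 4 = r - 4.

r = 1 or r = 4

Isolate the radical: √(5r - 4) = r.
Square both sides: 5r - 4 = (r)².
Expand and rearrange: r² - 5r + 4 = 0.
Solving gives r = 4 or r = 1.
Check each candidate in the original equation:
  r = 4: √(16) = 4, while r = 4 — valid.
  r = 1: √(1) = 1, while r = 1 — valid.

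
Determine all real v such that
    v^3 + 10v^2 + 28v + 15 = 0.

v = -5 or v = -4.3028 or v = -0.6972

Possible rational roots are divisors of 15. Testing v = -5 gives 0, so (v + 5) is a factor.
Divide: v^3 + 10v^2 + 28v + 15 = (v + 5)(v^2 + 5v + 3).
Apply the quadratic formula to v^2 + 5v + 3 = 0: v = (-5 +/- sqrt(13))/2, i.e. v ~= -0.6972 or v ~= -4.3028.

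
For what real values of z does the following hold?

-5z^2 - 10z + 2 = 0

z = -2.1832 or z = 0.1832

Discriminant: (-10)^2 - 4*(-5)*2 = 140.
Quadratic formula: z = (10 +/- sqrt(140)) / (-10).
So z = -sqrt(35)/5 - 1 ~= -2.1832 or z = -1 + sqrt(35)/5 ~= 0.1832.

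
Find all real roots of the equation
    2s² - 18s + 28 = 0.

s = 2 or s = 7

Factor: 2(s - 2)(s - 7) = 0.
So s = 2 or s = 7.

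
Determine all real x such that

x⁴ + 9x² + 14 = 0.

Let u = x². The equation becomes u² + 9u + 14 = 0.
Factor: (u + 2)(u + 7) = 0, so u = -2 or u = -7.
x² = -2 < 0 has no real solution.
x² = -7 < 0 has no real solution.

No real solutions.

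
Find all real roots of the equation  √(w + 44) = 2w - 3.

Square both sides: w + 44 = (2w - 3)².
Expand and rearrange: 4w² - 13w - 35 = 0.
Solving gives w = 5 or w = -1.75.
Check each candidate in the original equation:
  w = 5: √(49) = 7, while 2w - 3 = 7 — valid.
  w = -1.75: √(42.25) = 6.5, while 2w - 3 = -6.5 — extraneous.

w = 5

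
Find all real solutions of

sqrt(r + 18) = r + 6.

r = -2

Square both sides: r + 18 = (r + 6)^2.
Expand and rearrange: r^2 + 11r + 18 = 0.
Solving gives r = -2 or r = -9.
Check each candidate in the original equation:
  r = -2: sqrt(16) = 4, while r + 6 = 4 — valid.
  r = -9: sqrt(9) = 3, while r + 6 = -3 — extraneous.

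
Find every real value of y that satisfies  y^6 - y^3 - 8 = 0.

y = -1.3337 or y = 1.4996

Let u = y^3. The equation becomes u^2 - u - 8 = 0.
By the quadratic formula, u = 1/2 + sqrt(33)/2 or u = 1/2 - sqrt(33)/2.
y^3 = 1/2 + sqrt(33)/2 gives y = (1/2 + sqrt(33)/2)^(1/3) ~= 1.4996.
y^3 = 1/2 - sqrt(33)/2 gives y = -(-1/2 + sqrt(33)/2)^(1/3) ~= -1.3337.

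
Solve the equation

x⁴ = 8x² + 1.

x = -2.8501 or x = 2.8501

Let u = x². The equation becomes u² - 8u - 1 = 0.
By the quadratic formula, u = 4 + √(17) or u = 4 - √(17).
x² = 4 + √(17) gives x = ±√(4 + √(17)) ≈ ±2.8501.
x² = 4 - √(17) < 0 has no real solution.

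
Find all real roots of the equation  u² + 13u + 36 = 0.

u = -9 or u = -4

Factor: (u + 4)(u + 9) = 0.
So u = -4 or u = -9.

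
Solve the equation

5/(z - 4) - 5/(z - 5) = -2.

z = 2.8417 or z = 6.1583

Multiply both sides by (z - 4)(z - 5):
5(z - 5) - 5(z - 4) = -2(z - 4)(z - 5).
Expand and collect terms: -2z^2 + 18z - 35 = 0.
By the quadratic formula, z = (-18 +/- sqrt(44)) / -4, so z ~= 2.8417 or z ~= 6.1583.
Neither value makes a denominator zero (z != 4, z != 5), so both are valid.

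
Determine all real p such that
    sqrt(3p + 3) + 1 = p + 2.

Isolate the radical: sqrt(3p + 3) = p + 1.
Square both sides: 3p + 3 = (p + 1)^2.
Expand and rearrange: p^2 - p - 2 = 0.
Solving gives p = 2 or p = -1.
Check each candidate in the original equation:
  p = 2: sqrt(9) = 3, while p + 1 = 3 — valid.
  p = -1: sqrt(0) = 0, while p + 1 = 0 — valid.

p = -1 or p = 2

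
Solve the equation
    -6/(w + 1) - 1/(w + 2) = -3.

Multiply both sides by (w + 1)(w + 2):
-6(w + 2) - (w + 1) = -3(w + 1)(w + 2).
Expand and collect terms: -3w² - 2w + 7 = 0.
By the quadratic formula, w = (2 ± √88) / -6, so w ≈ -1.8968 or w ≈ 1.2301.
Neither value makes a denominator zero (w ≠ -1, w ≠ -2), so both are valid.

w = -1.8968 or w = 1.2301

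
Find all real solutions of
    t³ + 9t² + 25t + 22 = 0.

t = -4.618 or t = -2.382 or t = -2

Possible rational roots are divisors of 22. Testing t = -2 gives 0, so (t + 2) is a factor.
Divide: t³ + 9t² + 25t + 22 = (t + 2)(t² + 7t + 11).
Apply the quadratic formula to t² + 7t + 11 = 0: t = (-7 ± √5)/2, i.e. t ≈ -2.382 or t ≈ -4.618.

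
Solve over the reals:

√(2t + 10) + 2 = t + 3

Isolate the radical: √(2t + 10) = t + 1.
Square both sides: 2t + 10 = (t + 1)².
Expand and rearrange: t² - 9 = 0.
Solving gives t = 3 or t = -3.
Check each candidate in the original equation:
  t = 3: √(16) = 4, while t + 1 = 4 — valid.
  t = -3: √(4) = 2, while t + 1 = -2 — extraneous.

t = 3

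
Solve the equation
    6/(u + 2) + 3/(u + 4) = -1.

u = -11.772 or u = -3.228

Multiply both sides by (u + 2)(u + 4):
6(u + 4) + 3(u + 2) = -(u + 2)(u + 4).
Expand and collect terms: -u^2 - 15u - 38 = 0.
By the quadratic formula, u = (15 +/- sqrt(73)) / -2, so u ~= -11.772 or u ~= -3.228.
Neither value makes a denominator zero (u != -2, u != -4), so both are valid.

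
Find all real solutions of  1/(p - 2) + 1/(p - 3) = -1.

Multiply both sides by (p - 2)(p - 3):
(p - 3) + (p - 2) = -(p - 2)(p - 3).
Expand and collect terms: -p^2 + 3p - 1 = 0.
By the quadratic formula, p = (-3 +/- sqrt(5)) / -2, so p ~= 0.382 or p ~= 2.618.
Neither value makes a denominator zero (p != 2, p != 3), so both are valid.

p = 0.382 or p = 2.618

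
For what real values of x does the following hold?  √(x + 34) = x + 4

x = 2

Square both sides: x + 34 = (x + 4)².
Expand and rearrange: x² + 7x - 18 = 0.
Solving gives x = 2 or x = -9.
Check each candidate in the original equation:
  x = 2: √(36) = 6, while x + 4 = 6 — valid.
  x = -9: √(25) = 5, while x + 4 = -5 — extraneous.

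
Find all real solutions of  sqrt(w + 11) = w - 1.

Square both sides: w + 11 = (w - 1)^2.
Expand and rearrange: w^2 - 3w - 10 = 0.
Solving gives w = 5 or w = -2.
Check each candidate in the original equation:
  w = 5: sqrt(16) = 4, while w - 1 = 4 — valid.
  w = -2: sqrt(9) = 3, while w - 1 = -3 — extraneous.

w = 5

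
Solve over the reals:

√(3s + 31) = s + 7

Square both sides: 3s + 31 = (s + 7)².
Expand and rearrange: s² + 11s + 18 = 0.
Solving gives s = -2 or s = -9.
Check each candidate in the original equation:
  s = -2: √(25) = 5, while s + 7 = 5 — valid.
  s = -9: √(4) = 2, while s + 7 = -2 — extraneous.

s = -2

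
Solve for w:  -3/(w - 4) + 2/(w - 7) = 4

Multiply both sides by (w - 4)(w - 7):
-3(w - 7) + 2(w - 4) = 4(w - 4)(w - 7).
Expand and collect terms: 4w² - 43w + 99 = 0.
By the quadratic formula, w = (43 ± √265) / 8, so w ≈ 7.4099 or w ≈ 3.3401.
Neither value makes a denominator zero (w ≠ 4, w ≠ 7), so both are valid.

w = 3.3401 or w = 7.4099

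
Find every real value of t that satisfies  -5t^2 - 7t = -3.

Rearrange to standard form: -5t^2 - 7t + 3 = 0.
Discriminant: (-7)^2 - 4*(-5)*3 = 109.
Quadratic formula: t = (7 +/- sqrt(109)) / (-10).
So t = -sqrt(109)/10 - 7/10 ~= -1.744 or t = -7/10 + sqrt(109)/10 ~= 0.344.

t = -1.744 or t = 0.344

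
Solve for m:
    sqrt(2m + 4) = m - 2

m = 6

Square both sides: 2m + 4 = (m - 2)^2.
Expand and rearrange: m^2 - 6m = 0.
Solving gives m = 6 or m = 0.
Check each candidate in the original equation:
  m = 6: sqrt(16) = 4, while m - 2 = 4 — valid.
  m = 0: sqrt(4) = 2, while m - 2 = -2 — extraneous.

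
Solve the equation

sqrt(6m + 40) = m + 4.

m = 4

Square both sides: 6m + 40 = (m + 4)^2.
Expand and rearrange: m^2 + 2m - 24 = 0.
Solving gives m = 4 or m = -6.
Check each candidate in the original equation:
  m = 4: sqrt(64) = 8, while m + 4 = 8 — valid.
  m = -6: sqrt(4) = 2, while m + 4 = -2 — extraneous.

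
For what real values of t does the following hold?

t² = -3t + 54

t = -9 or t = 6

Bring every term to one side: t² + 3t - 54 = 0.
Factor: (t + 9)(t - 6) = 0.
So t = -9 or t = 6.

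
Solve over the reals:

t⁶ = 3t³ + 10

Let u = t³. The equation becomes u² - 3u - 10 = 0.
Factor: (u + 2)(u - 5) = 0, so u = -2 or u = 5.
t³ = -2 gives t = -∛(2) ≈ -1.2599.
t³ = 5 gives t = ∛(5) ≈ 1.71.

t = -1.2599 or t = 1.71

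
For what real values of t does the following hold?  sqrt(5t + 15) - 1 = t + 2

Isolate the radical: sqrt(5t + 15) = t + 3.
Square both sides: 5t + 15 = (t + 3)^2.
Expand and rearrange: t^2 + t - 6 = 0.
Solving gives t = 2 or t = -3.
Check each candidate in the original equation:
  t = 2: sqrt(25) = 5, while t + 3 = 5 — valid.
  t = -3: sqrt(0) = 0, while t + 3 = 0 — valid.

t = -3 or t = 2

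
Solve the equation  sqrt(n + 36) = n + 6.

Square both sides: n + 36 = (n + 6)^2.
Expand and rearrange: n^2 + 11n = 0.
Solving gives n = 0 or n = -11.
Check each candidate in the original equation:
  n = 0: sqrt(36) = 6, while n + 6 = 6 — valid.
  n = -11: sqrt(25) = 5, while n + 6 = -5 — extraneous.

n = 0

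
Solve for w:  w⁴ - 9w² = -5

w = -2.8992 or w = -0.7713 or w = 0.7713 or w = 2.8992

Let u = w². The equation becomes u² - 9u + 5 = 0.
By the quadratic formula, u = √(61)/2 + 9/2 or u = 9/2 - √(61)/2.
w² = √(61)/2 + 9/2 gives w = ±√(√(61)/2 + 9/2) ≈ ±2.8992.
w² = 9/2 - √(61)/2 gives w = ±√(9/2 - √(61)/2) ≈ ±0.7713.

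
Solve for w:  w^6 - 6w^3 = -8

w = 1.2599 or w = 1.5874

Let u = w^3. The equation becomes u^2 - 6u + 8 = 0.
Factor: (u - 2)(u - 4) = 0, so u = 2 or u = 4.
w^3 = 2 gives w = (2)^(1/3) ~= 1.2599.
w^3 = 4 gives w = (4)^(1/3) ~= 1.5874.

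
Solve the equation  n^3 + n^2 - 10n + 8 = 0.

n = -4 or n = 1 or n = 2

Possible rational roots are divisors of 8. Testing n = -4 gives 0, so (n + 4) is a factor.
Divide: n^3 + n^2 - 10n + 8 = (n + 4)(n^2 - 3n + 2).
Factor the quadratic: n = 2 or n = 1.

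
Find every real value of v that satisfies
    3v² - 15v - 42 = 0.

Factor: 3(v - 7)(v + 2) = 0.
So v = 7 or v = -2.

v = -2 or v = 7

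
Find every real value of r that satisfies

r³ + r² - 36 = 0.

Possible rational roots are divisors of -36. Testing r = 3 gives 0, so (r - 3) is a factor.
Divide: r³ + r² - 36 = (r - 3)(r² + 4r + 12).
The quadratic r² + 4r + 12 has discriminant -32 < 0, so no further real roots.

r = 3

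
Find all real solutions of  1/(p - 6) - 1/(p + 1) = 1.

Multiply both sides by (p - 6)(p + 1):
(p + 1) - (p - 6) = (p - 6)(p + 1).
Expand and collect terms: p² - 5p - 13 = 0.
By the quadratic formula, p = (5 ± √77) / 2, so p ≈ 6.8875 or p ≈ -1.8875.
Neither value makes a denominator zero (p ≠ 6, p ≠ -1), so both are valid.

p = -1.8875 or p = 6.8875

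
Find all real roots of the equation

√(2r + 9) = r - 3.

r = 8

Square both sides: 2r + 9 = (r - 3)².
Expand and rearrange: r² - 8r = 0.
Solving gives r = 8 or r = 0.
Check each candidate in the original equation:
  r = 8: √(25) = 5, while r - 3 = 5 — valid.
  r = 0: √(9) = 3, while r - 3 = -3 — extraneous.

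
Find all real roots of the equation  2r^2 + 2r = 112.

r = -8 or r = 7

Bring every term to one side: 2r^2 + 2r - 112 = 0.
Factor: 2(r + 8)(r - 7) = 0.
So r = -8 or r = 7.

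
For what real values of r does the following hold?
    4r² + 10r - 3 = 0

Discriminant: (10)² − 4·4·(-3) = 148.
Quadratic formula: r = (-10 ± √148) / 8.
So r = -5/4 + √(37)/4 ≈ 0.2707 or r = -√(37)/4 - 5/4 ≈ -2.7707.

r = -2.7707 or r = 0.2707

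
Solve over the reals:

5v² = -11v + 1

Rearrange to standard form: 5v² + 11v - 1 = 0.
Discriminant: (11)² − 4·5·(-1) = 141.
Quadratic formula: v = (-11 ± √141) / 10.
So v = -11/10 + √(141)/10 ≈ 0.0874 or v = -√(141)/10 - 11/10 ≈ -2.2874.

v = -2.2874 or v = 0.0874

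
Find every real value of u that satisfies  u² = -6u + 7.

Bring every term to one side: u² + 6u - 7 = 0.
Factor: (u + 7)(u - 1) = 0.
So u = -7 or u = 1.

u = -7 or u = 1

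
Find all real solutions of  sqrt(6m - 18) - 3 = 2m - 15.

m = 9

Isolate the radical: sqrt(6m - 18) = 2m - 12.
Square both sides: 6m - 18 = (2m - 12)^2.
Expand and rearrange: 4m^2 - 54m + 162 = 0.
Solving gives m = 9 or m = 4.5.
Check each candidate in the original equation:
  m = 9: sqrt(36) = 6, while 2m - 12 = 6 — valid.
  m = 4.5: sqrt(9) = 3, while 2m - 12 = -3 — extraneous.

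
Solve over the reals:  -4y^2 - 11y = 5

Rearrange to standard form: -4y^2 - 11y - 5 = 0.
Discriminant: (-11)^2 - 4*(-4)*(-5) = 41.
Quadratic formula: y = (11 +/- sqrt(41)) / (-8).
So y = -11/8 - sqrt(41)/8 ~= -2.1754 or y = -11/8 + sqrt(41)/8 ~= -0.5746.

y = -2.1754 or y = -0.5746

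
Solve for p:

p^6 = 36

Let u = p^3. The equation becomes u^2 - 36 = 0.
Factor: (u + 6)(u - 6) = 0, so u = -6 or u = 6.
p^3 = -6 gives p = -(6)^(1/3) ~= -1.8171.
p^3 = 6 gives p = (6)^(1/3) ~= 1.8171.

p = -1.8171 or p = 1.8171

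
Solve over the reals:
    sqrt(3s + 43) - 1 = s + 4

s = 2

Isolate the radical: sqrt(3s + 43) = s + 5.
Square both sides: 3s + 43 = (s + 5)^2.
Expand and rearrange: s^2 + 7s - 18 = 0.
Solving gives s = 2 or s = -9.
Check each candidate in the original equation:
  s = 2: sqrt(49) = 7, while s + 5 = 7 — valid.
  s = -9: sqrt(16) = 4, while s + 5 = -4 — extraneous.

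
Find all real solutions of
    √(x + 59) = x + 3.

x = 5

Square both sides: x + 59 = (x + 3)².
Expand and rearrange: x² + 5x - 50 = 0.
Solving gives x = 5 or x = -10.
Check each candidate in the original equation:
  x = 5: √(64) = 8, while x + 3 = 8 — valid.
  x = -10: √(49) = 7, while x + 3 = -7 — extraneous.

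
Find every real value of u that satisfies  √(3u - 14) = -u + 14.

Square both sides: 3u - 14 = (-u + 14)².
Expand and rearrange: u² - 31u + 210 = 0.
Solving gives u = 21 or u = 10.
Check each candidate in the original equation:
  u = 21: √(49) = 7, while -u + 14 = -7 — extraneous.
  u = 10: √(16) = 4, while -u + 14 = 4 — valid.

u = 10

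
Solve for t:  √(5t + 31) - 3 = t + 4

Isolate the radical: √(5t + 31) = t + 7.
Square both sides: 5t + 31 = (t + 7)².
Expand and rearrange: t² + 9t + 18 = 0.
Solving gives t = -3 or t = -6.
Check each candidate in the original equation:
  t = -3: √(16) = 4, while t + 7 = 4 — valid.
  t = -6: √(1) = 1, while t + 7 = 1 — valid.

t = -6 or t = -3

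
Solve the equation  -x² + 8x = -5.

Rearrange to standard form: -x² + 8x + 5 = 0.
Discriminant: (8)² − 4·(-1)·5 = 84.
Quadratic formula: x = (-8 ± √84) / (-2).
So x = 4 - √(21) ≈ -0.5826 or x = 4 + √(21) ≈ 8.5826.

x = -0.5826 or x = 8.5826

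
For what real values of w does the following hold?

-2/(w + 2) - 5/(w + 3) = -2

Multiply both sides by (w + 2)(w + 3):
-2(w + 3) - 5(w + 2) = -2(w + 2)(w + 3).
Expand and collect terms: -2w^2 - 3w + 4 = 0.
By the quadratic formula, w = (3 +/- sqrt(41)) / -4, so w ~= -2.3508 or w ~= 0.8508.
Neither value makes a denominator zero (w != -2, w != -3), so both are valid.

w = -2.3508 or w = 0.8508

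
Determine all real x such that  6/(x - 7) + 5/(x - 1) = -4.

x = -0.5594 or x = 5.8094

Multiply both sides by (x - 7)(x - 1):
6(x - 1) + 5(x - 7) = -4(x - 7)(x - 1).
Expand and collect terms: -4x^2 + 21x + 13 = 0.
By the quadratic formula, x = (-21 +/- sqrt(649)) / -8, so x ~= -0.5594 or x ~= 5.8094.
Neither value makes a denominator zero (x != 7, x != 1), so both are valid.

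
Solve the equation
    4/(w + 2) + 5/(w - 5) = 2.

w = -0.6161 or w = 8.1161

Multiply both sides by (w + 2)(w - 5):
4(w - 5) + 5(w + 2) = 2(w + 2)(w - 5).
Expand and collect terms: 2w² - 15w - 10 = 0.
By the quadratic formula, w = (15 ± √305) / 4, so w ≈ 8.1161 or w ≈ -0.6161.
Neither value makes a denominator zero (w ≠ -2, w ≠ 5), so both are valid.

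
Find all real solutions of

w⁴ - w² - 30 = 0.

w = -2.4495 or w = 2.4495

Let u = w². The equation becomes u² - u - 30 = 0.
Factor: (u - 6)(u + 5) = 0, so u = 6 or u = -5.
w² = 6 gives w = ±√(6) ≈ ±2.4495.
w² = -5 < 0 has no real solution.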